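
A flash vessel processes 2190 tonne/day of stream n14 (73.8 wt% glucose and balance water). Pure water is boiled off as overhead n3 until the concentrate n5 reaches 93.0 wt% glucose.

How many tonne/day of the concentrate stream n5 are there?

glucose is conserved: 2190×0.738 = 1616.2 tonne/day all reports to the concentrate.
Concentrate = 1616.2/(target fraction) = 1737.9 tonne/day.

1738 tonne/day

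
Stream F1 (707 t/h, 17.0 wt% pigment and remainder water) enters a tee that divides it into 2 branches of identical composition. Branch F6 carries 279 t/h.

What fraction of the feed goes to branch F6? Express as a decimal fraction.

Fraction to F6 = 279/707 = 0.3946.

0.395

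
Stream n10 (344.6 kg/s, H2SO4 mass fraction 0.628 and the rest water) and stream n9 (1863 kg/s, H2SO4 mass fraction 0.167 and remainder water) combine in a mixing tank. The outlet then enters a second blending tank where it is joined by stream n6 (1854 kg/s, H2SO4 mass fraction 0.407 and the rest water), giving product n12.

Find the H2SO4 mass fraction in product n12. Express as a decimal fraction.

Overall, product flow = 4061.6 kg/s.
H2SO4 in = 344.6×0.628 + 1863×0.167 + 1854×0.407 = 1282.1 kg/s.
H2SO4 fraction in n12 = 0.316.

0.316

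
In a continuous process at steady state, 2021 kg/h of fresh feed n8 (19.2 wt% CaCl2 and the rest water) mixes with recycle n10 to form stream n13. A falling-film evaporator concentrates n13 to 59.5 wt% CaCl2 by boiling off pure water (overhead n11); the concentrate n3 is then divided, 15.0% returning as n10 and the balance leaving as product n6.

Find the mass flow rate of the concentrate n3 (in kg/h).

767.2 kg/h

Overall CaCl2 balance (none leaves overhead): CaCl2 in fresh feed = CaCl2 in product, i.e. 2021×0.192 = (1−0.150)·n3·0.595.
n3 = 388.03/(0.595×0.850) = 767.24 kg/h.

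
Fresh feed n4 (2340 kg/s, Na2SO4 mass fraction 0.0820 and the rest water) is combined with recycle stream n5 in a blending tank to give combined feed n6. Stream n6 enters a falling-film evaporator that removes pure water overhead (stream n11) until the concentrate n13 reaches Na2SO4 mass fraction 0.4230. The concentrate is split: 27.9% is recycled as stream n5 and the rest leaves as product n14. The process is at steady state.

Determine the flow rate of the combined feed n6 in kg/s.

2516 kg/s

Overall Na2SO4 balance (none leaves overhead): Na2SO4 in fresh feed = Na2SO4 in product, i.e. 2340×0.082 = (1−0.279)·n13·0.423.
n13 = 191.88/(0.423×0.721) = 629.15 kg/s.
Recycle n5 = 0.279×629.15 = 175.53 kg/s.
Combined feed n6 = 2340 + 175.53 = 2515.5 kg/s.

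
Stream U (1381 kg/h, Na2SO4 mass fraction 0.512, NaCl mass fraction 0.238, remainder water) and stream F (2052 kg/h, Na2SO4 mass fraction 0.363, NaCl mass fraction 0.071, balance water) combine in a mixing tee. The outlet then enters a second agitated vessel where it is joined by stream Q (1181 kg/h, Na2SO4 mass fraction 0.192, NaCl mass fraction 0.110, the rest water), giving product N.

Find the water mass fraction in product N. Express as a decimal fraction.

Overall, product flow = 4614 kg/h.
water in = 1381×0.250 + 2052×0.566 + 1181×0.698 = 2331 kg/h.
water fraction in N = 0.505.

0.505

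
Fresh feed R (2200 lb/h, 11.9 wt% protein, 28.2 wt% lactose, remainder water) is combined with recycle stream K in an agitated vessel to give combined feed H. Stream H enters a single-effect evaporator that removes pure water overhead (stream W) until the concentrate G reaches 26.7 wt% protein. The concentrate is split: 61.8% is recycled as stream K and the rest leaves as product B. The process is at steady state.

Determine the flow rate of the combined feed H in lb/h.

Overall protein balance (none leaves overhead): protein in fresh feed = protein in product, i.e. 2200×0.119 = (1−0.618)·G·0.267.
G = 261.8/(0.267×0.382) = 2566.8 lb/h.
Recycle K = 0.618×2566.8 = 1586.3 lb/h.
Combined feed H = 2200 + 1586.3 = 3786.3 lb/h.

3786 lb/h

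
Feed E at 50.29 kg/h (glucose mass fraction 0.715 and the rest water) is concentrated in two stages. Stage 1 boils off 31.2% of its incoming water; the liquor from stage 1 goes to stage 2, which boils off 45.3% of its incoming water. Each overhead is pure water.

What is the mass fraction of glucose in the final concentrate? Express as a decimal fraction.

water in feed = 50.29×0.285 = 14.333 kg/h.
After stage 1: water left = (1−0.312)×14.333 = 9.8609; stream total = 45.818 kg/h.
After stage 2: water left = (1−0.453)×9.8609 = 5.3939; final concentrate = 41.351 kg/h.
glucose fraction = 35.957/41.351 = 0.870.

0.870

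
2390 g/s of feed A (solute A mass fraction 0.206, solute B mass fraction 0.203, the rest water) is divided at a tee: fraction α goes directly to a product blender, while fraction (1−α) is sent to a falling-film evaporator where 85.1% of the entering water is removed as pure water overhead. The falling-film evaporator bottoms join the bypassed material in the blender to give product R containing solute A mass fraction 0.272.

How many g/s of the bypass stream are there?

1237 g/s

All 2390×0.206 = 492.34 g/s of solute A reaches R, so R = 492.34/0.272 = 1810.1 g/s and vapour = 579.93 g/s.
The evaporator receives (1−α)·2390 of feed at 0.591 water and removes 0.851 of that water:
0.851×0.591×(1−α)×2390 = 579.93
(1−α) = 579.93/1202 = 0.4825;  α = 0.5175.
Bypass flow = 0.5175×2390 = 1236.9 g/s.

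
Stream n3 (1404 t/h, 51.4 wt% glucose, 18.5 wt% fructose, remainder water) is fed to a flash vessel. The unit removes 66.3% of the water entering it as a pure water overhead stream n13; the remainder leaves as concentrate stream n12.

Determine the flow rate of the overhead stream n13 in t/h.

water entering = 1404×0.301 = 422.6 t/h; overhead removed = 0.663×422.6 = 280.19 t/h.

280.2 t/h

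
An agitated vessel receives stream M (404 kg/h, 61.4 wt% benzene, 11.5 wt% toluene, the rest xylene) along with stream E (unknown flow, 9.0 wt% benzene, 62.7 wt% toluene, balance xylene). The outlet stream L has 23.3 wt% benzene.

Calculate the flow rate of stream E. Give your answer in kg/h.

1076 kg/h

Let E be the unknown flow. Total out = 404 + E.
benzene balance: 248.06 + 0.090·E = 0.233·(404 + E)
(0.090 − 0.233)·E = 0.233×404 − 248.06 = -153.92
E = -153.92 / -0.143 = 1076.4 kg/h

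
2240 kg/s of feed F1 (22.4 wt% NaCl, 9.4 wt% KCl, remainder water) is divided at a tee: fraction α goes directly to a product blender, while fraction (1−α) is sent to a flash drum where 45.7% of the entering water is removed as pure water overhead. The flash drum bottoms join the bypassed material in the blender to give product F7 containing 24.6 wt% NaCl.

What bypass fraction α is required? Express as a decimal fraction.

All 2240×0.224 = 501.76 kg/s of NaCl reaches F7, so F7 = 501.76/0.246 = 2039.7 kg/s and vapour = 200.33 kg/s.
The evaporator receives (1−α)·2240 of feed at 0.682 water and removes 0.457 of that water:
0.457×0.682×(1−α)×2240 = 200.33
(1−α) = 200.33/698.15 = 0.2869;  α = 0.7131.

0.713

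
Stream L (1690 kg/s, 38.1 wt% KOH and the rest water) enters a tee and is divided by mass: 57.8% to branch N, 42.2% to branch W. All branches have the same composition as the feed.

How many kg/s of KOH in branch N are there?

372.2 kg/s

Branch N total = 0.578×1690 = 976.82 kg/s.
KOH in N = 0.381×976.82 = 372.17 kg/s.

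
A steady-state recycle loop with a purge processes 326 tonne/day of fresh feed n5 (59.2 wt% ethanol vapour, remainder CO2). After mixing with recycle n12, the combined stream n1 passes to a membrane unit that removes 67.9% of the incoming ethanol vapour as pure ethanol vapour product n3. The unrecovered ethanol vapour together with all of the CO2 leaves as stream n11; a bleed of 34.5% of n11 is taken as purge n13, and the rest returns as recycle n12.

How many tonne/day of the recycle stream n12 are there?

CO2 enters only via n5 and leaves only via the purge: 326×0.408 = 0.345×(CO2 in n11), and the membrane unit passes all CO2, so CO2 in n1 = CO2 in n11 = 385.53 tonne/day.
ethanol vapour in n1: m_A = 326×0.592 + (1−0.345)·(1−0.679)·m_A, so m_A = 192.99/0.7897 = 244.37 tonne/day.
n11 = (1−0.679)×244.37 + 385.53 = 463.97 tonne/day.
Recycle n12 = (1−0.345)×463.97 = 303.9 tonne/day.

303.9 tonne/day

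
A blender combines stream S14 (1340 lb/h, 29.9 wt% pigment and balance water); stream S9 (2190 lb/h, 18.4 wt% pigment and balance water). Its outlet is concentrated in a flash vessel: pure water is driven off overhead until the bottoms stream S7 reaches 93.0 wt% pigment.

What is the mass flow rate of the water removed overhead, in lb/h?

2666 lb/h

pigment entering = 1340×0.299 + 2190×0.184 = 803.62 lb/h.
All pigment reports to S7, so S7 = 803.62/0.930 = 864.11 lb/h.
Total feed = 3530 lb/h; overhead = 3530 − 864.11 = 2665.9 lb/h.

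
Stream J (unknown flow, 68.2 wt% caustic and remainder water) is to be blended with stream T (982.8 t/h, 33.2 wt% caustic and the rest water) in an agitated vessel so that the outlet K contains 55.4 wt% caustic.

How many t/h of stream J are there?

Let J be the unknown flow. Total out = 982.8 + J.
caustic balance: 326.29 + 0.682·J = 0.554·(982.8 + J)
(0.682 − 0.554)·J = 0.554×982.8 − 326.29 = 218.18
J = 218.18 / 0.128 = 1704.5 t/h

1705 t/h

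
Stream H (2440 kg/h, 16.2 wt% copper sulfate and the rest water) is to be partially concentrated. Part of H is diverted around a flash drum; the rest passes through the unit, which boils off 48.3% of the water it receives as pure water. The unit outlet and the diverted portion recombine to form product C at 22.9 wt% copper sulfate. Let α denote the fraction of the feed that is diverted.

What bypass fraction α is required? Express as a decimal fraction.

All 2440×0.162 = 395.28 kg/h of copper sulfate reaches C, so C = 395.28/0.229 = 1726.1 kg/h and vapour = 713.89 kg/h.
The evaporator receives (1−α)·2440 of feed at 0.838 water and removes 0.483 of that water:
0.483×0.838×(1−α)×2440 = 713.89
(1−α) = 713.89/987.6 = 0.7228;  α = 0.2772.

0.277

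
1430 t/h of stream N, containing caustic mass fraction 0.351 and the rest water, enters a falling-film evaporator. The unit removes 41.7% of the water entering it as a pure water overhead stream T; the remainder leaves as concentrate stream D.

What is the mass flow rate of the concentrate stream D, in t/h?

1043 t/h

water entering = 1430×0.649 = 928.07 t/h; overhead removed = 0.417×928.07 = 387.01 t/h.
Concentrate = 1430 − 387.01 = 1043 t/h.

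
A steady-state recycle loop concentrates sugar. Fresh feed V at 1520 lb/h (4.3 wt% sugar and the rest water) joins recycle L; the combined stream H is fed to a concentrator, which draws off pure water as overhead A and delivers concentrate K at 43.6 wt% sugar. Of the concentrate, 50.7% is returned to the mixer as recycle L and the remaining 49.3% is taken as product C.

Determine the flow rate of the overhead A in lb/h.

1370 lb/h

Overall sugar balance (none leaves overhead): sugar in fresh feed = sugar in product, i.e. 1520×0.043 = (1−0.507)·K·0.436.
K = 65.36/(0.436×0.493) = 304.07 lb/h.
Recycle L = 0.507×304.07 = 154.17 lb/h.
Combined feed H = 1520 + 154.17 = 1674.2 lb/h.
Overhead A = H − K = 1674.2 − 304.07 = 1370.1 lb/h.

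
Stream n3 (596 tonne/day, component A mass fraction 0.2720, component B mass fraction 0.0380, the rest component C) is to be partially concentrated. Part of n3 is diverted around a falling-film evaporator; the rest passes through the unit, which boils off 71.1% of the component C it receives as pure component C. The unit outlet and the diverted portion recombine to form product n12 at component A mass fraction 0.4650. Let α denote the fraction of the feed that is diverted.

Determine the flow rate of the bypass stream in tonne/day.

All 596×0.272 = 162.11 tonne/day of component A reaches n12, so n12 = 162.11/0.465 = 348.63 tonne/day and vapour = 247.37 tonne/day.
The evaporator receives (1−α)·596 of feed at 0.690 component C and removes 0.711 of that component C:
0.711×0.690×(1−α)×596 = 247.37
(1−α) = 247.37/292.39 = 0.8460;  α = 0.1540.
Bypass flow = 0.1540×596 = 91.766 tonne/day.

91.77 tonne/day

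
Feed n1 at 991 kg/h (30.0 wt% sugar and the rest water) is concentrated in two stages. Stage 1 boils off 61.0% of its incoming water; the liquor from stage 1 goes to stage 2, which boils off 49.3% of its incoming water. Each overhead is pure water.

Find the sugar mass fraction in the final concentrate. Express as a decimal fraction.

0.684

water in feed = 991×0.700 = 693.7 kg/h.
After stage 1: water left = (1−0.610)×693.7 = 270.54; stream total = 567.84 kg/h.
After stage 2: water left = (1−0.493)×270.54 = 137.17; final concentrate = 434.47 kg/h.
sugar fraction = 297.3/434.47 = 0.684.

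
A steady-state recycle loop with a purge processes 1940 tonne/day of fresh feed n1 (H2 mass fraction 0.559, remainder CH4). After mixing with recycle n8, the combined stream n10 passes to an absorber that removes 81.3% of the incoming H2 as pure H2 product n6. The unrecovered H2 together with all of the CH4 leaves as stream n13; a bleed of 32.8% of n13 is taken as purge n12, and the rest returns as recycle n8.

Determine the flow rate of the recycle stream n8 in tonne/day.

1909 tonne/day

CH4 enters only via n1 and leaves only via the purge: 1940×0.441 = 0.328×(CH4 in n13), and the absorber passes all CH4, so CH4 in n10 = CH4 in n13 = 2608.4 tonne/day.
H2 in n10: m_A = 1940×0.559 + (1−0.328)·(1−0.813)·m_A, so m_A = 1084.5/0.8743 = 1240.3 tonne/day.
n13 = (1−0.813)×1240.3 + 2608.4 = 2840.3 tonne/day.
Recycle n8 = (1−0.328)×2840.3 = 1908.7 tonne/day.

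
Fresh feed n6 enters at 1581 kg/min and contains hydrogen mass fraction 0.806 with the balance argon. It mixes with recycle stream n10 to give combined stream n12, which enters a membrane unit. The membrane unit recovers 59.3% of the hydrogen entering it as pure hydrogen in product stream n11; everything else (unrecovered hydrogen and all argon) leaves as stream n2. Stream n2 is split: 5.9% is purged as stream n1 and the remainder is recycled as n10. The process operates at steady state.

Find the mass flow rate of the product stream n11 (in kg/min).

hydrogen in n12: m_A = 1581×0.806 + (1−0.059)·(1−0.593)·m_A, so m_A = 1274.3/0.6170 = 2065.2 kg/min.
Product n11 = 0.593×2065.2 = 1224.7 kg/min.

1225 kg/min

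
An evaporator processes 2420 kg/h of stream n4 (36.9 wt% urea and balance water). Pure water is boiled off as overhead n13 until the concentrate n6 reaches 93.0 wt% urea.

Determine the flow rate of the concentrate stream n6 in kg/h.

urea is conserved: 2420×0.369 = 892.98 kg/h all reports to the concentrate.
Concentrate = 892.98/(target fraction) = 960.19 kg/h.

960.2 kg/h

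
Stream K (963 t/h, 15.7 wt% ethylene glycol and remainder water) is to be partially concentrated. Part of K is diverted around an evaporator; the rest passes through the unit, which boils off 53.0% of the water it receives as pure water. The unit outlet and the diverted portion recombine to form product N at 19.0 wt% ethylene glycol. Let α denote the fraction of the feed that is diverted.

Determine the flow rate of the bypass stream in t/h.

588.6 t/h

All 963×0.157 = 151.19 t/h of ethylene glycol reaches N, so N = 151.19/0.190 = 795.74 t/h and vapour = 167.26 t/h.
The evaporator receives (1−α)·963 of feed at 0.843 water and removes 0.530 of that water:
0.530×0.843×(1−α)×963 = 167.26
(1−α) = 167.26/430.26 = 0.3887;  α = 0.6113.
Bypass flow = 0.6113×963 = 588.65 t/h.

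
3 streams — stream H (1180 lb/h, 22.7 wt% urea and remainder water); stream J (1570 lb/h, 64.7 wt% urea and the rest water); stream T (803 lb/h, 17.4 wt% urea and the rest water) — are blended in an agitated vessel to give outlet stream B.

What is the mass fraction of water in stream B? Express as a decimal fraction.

Total flow out = 1180 + 1570 + 803 = 3553 lb/h.
water in = 1180×0.773 + 1570×0.353 + 803×0.826 = 2129.6 lb/h.
water mass fraction in B = 2129.6/3553 = 0.599.

0.599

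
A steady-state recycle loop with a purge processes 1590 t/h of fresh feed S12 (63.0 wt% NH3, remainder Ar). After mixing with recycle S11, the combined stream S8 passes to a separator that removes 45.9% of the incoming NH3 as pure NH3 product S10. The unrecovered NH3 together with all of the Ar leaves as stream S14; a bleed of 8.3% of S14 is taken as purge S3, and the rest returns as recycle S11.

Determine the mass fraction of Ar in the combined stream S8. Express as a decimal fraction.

Ar enters only via S12 and leaves only via the purge: 1590×0.370 = 0.083×(Ar in S14), and the separator passes all Ar, so Ar in S8 = Ar in S14 = 7088 t/h.
NH3 in S8: m_A = 1590×0.630 + (1−0.083)·(1−0.459)·m_A, so m_A = 1001.7/0.5039 = 1987.9 t/h.
S8 = 1987.9 + 7088 = 9075.8 t/h.
Ar fraction in S8 = 7088/9075.8 = 0.781.

0.781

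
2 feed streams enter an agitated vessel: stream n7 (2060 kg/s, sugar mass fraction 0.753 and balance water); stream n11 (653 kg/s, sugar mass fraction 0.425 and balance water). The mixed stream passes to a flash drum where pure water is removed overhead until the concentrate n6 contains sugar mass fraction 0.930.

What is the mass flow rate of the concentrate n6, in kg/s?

sugar entering = 2060×0.753 + 653×0.425 = 1828.7 kg/s.
All sugar reports to n6, so n6 = 1828.7/0.930 = 1966.3 kg/s.

1966 kg/s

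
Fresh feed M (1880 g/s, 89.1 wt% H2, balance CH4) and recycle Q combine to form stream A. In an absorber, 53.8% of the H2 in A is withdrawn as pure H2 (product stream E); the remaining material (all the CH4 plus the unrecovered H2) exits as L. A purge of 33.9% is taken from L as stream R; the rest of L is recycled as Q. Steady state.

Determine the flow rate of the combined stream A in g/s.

3016 g/s

CH4 enters only via M and leaves only via the purge: 1880×0.109 = 0.339×(CH4 in L), and the absorber passes all CH4, so CH4 in A = CH4 in L = 604.48 g/s.
H2 in A: m_A = 1880×0.891 + (1−0.339)·(1−0.538)·m_A, so m_A = 1675.1/0.6946 = 2411.5 g/s.
A = 2411.5 + 604.48 = 3016 g/s.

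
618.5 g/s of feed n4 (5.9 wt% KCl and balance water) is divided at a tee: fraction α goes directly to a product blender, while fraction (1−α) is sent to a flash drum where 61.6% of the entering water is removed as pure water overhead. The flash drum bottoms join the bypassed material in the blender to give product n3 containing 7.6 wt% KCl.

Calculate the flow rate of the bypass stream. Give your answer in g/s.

379.8 g/s

All 618.5×0.059 = 36.491 g/s of KCl reaches n3, so n3 = 36.491/0.076 = 480.15 g/s and vapour = 138.35 g/s.
The evaporator receives (1−α)·618.5 of feed at 0.941 water and removes 0.616 of that water:
0.616×0.941×(1−α)×618.5 = 138.35
(1−α) = 138.35/358.52 = 0.3859;  α = 0.6141.
Bypass flow = 0.6141×618.5 = 379.83 g/s.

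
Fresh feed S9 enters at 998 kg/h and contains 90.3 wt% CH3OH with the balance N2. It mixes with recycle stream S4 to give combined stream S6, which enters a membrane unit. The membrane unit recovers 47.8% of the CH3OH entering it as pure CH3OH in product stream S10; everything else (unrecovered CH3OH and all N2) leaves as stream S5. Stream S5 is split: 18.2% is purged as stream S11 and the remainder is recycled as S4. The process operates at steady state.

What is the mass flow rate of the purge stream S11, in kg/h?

246.2 kg/h

N2 enters only via S9 and leaves only via the purge: 998×0.097 = 0.182×(N2 in S5), and the membrane unit passes all N2, so N2 in S6 = N2 in S5 = 531.9 kg/h.
CH3OH in S6: m_A = 998×0.903 + (1−0.182)·(1−0.478)·m_A, so m_A = 901.19/0.5730 = 1572.8 kg/h.
S5 = (1−0.478)×1572.8 + 531.9 = 1352.9 kg/h.
Purge S11 = 0.182×1352.9 = 246.22 kg/h.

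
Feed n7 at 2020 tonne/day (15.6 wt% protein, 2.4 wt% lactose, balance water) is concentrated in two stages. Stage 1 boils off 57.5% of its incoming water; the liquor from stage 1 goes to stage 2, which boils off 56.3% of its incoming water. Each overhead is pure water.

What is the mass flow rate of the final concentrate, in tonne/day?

water in feed = 2020×0.820 = 1656.4 tonne/day.
After stage 1: water left = (1−0.575)×1656.4 = 703.97; stream total = 1067.6 tonne/day.
After stage 2: water left = (1−0.563)×703.97 = 307.63; final concentrate = 671.23 tonne/day.

671.2 tonne/day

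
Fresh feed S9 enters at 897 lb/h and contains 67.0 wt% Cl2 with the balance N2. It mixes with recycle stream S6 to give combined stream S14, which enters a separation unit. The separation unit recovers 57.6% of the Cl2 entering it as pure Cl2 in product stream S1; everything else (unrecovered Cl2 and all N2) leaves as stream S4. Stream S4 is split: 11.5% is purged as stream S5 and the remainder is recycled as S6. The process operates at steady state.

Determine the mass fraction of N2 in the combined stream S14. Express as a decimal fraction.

0.728

N2 enters only via S9 and leaves only via the purge: 897×0.330 = 0.115×(N2 in S4), and the separation unit passes all N2, so N2 in S14 = N2 in S4 = 2574 lb/h.
Cl2 in S14: m_A = 897×0.670 + (1−0.115)·(1−0.576)·m_A, so m_A = 600.99/0.6248 = 961.95 lb/h.
S14 = 961.95 + 2574 = 3536 lb/h.
N2 fraction in S14 = 2574/3536 = 0.728.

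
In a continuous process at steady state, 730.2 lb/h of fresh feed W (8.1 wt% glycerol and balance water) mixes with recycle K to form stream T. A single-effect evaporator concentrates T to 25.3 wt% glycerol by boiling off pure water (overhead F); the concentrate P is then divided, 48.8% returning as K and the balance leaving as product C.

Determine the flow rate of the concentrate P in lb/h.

Overall glycerol balance (none leaves overhead): glycerol in fresh feed = glycerol in product, i.e. 730.2×0.081 = (1−0.488)·P·0.253.
P = 59.146/(0.253×0.512) = 456.6 lb/h.

456.6 lb/h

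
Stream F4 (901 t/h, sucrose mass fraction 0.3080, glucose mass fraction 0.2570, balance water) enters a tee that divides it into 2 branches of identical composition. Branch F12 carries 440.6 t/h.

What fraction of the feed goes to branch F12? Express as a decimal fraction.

0.489

Fraction to F12 = 440.6/901 = 0.4890.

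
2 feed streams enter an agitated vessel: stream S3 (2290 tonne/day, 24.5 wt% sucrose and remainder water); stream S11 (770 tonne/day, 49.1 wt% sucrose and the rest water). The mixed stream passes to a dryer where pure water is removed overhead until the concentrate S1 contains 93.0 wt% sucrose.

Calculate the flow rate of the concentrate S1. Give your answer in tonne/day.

sucrose entering = 2290×0.245 + 770×0.491 = 939.12 tonne/day.
All sucrose reports to S1, so S1 = 939.12/0.930 = 1009.8 tonne/day.

1010 tonne/day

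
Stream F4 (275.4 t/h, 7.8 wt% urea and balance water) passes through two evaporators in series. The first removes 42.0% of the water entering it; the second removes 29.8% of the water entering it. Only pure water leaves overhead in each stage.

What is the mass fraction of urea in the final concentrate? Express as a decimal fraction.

water in feed = 275.4×0.922 = 253.92 t/h.
After stage 1: water left = (1−0.420)×253.92 = 147.27; stream total = 168.75 t/h.
After stage 2: water left = (1−0.298)×147.27 = 103.39; final concentrate = 124.87 t/h.
urea fraction = 21.481/124.87 = 0.172.

0.172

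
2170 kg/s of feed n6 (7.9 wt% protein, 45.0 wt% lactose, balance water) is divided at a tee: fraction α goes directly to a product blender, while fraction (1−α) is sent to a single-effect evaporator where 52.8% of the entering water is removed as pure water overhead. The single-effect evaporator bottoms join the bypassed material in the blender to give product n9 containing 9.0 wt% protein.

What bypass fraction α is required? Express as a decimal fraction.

0.509

All 2170×0.079 = 171.43 kg/s of protein reaches n9, so n9 = 171.43/0.090 = 1904.8 kg/s and vapour = 265.22 kg/s.
The evaporator receives (1−α)·2170 of feed at 0.471 water and removes 0.528 of that water:
0.528×0.471×(1−α)×2170 = 265.22
(1−α) = 265.22/539.65 = 0.4915;  α = 0.5085.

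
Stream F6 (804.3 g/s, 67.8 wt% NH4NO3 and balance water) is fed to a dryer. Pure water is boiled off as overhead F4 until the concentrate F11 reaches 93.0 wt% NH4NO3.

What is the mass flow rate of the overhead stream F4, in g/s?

217.9 g/s

NH4NO3 is conserved: 804.3×0.678 = 545.32 g/s all reports to the concentrate.
Concentrate = 545.32/(target fraction) = 586.36 g/s.
Overhead = 804.3 − 586.36 = 217.94 g/s.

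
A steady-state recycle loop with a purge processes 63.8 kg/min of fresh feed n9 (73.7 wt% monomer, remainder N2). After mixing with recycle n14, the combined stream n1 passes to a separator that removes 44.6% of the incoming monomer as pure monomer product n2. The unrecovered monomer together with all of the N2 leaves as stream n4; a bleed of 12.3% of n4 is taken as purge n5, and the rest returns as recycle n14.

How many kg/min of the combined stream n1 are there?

227.9 kg/min

N2 enters only via n9 and leaves only via the purge: 63.8×0.263 = 0.123×(N2 in n4), and the separator passes all N2, so N2 in n1 = N2 in n4 = 136.42 kg/min.
monomer in n1: m_A = 63.8×0.737 + (1−0.123)·(1−0.446)·m_A, so m_A = 47.021/0.5141 = 91.455 kg/min.
n1 = 91.455 + 136.42 = 227.87 kg/min.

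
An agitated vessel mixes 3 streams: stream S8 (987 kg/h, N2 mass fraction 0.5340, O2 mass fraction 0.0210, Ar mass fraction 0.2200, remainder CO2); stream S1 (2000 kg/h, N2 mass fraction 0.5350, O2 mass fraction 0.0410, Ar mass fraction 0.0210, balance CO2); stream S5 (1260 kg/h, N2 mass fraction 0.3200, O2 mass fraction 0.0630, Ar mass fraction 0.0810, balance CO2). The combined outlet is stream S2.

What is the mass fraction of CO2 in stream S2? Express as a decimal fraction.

0.4011

Total flow out = 987 + 2000 + 1260 = 4247 kg/h.
CO2 in = 987×0.225 + 2000×0.403 + 1260×0.536 = 1703.4 kg/h.
CO2 mass fraction in S2 = 1703.4/4247 = 0.4011.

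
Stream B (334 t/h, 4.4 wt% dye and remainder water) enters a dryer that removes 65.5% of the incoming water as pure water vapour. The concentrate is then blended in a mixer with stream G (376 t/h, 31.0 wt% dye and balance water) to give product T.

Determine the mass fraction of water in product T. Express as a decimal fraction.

Vapour removed = 0.655×0.956×334 = 209.14 t/h; concentrate = 124.86 t/h.
water reaching the mixer = 110.16 (from concentrate) + 376×0.690 = 369.6 t/h.
Product flow = 124.86 + 376 = 500.86 t/h; water fraction = 0.738.

0.738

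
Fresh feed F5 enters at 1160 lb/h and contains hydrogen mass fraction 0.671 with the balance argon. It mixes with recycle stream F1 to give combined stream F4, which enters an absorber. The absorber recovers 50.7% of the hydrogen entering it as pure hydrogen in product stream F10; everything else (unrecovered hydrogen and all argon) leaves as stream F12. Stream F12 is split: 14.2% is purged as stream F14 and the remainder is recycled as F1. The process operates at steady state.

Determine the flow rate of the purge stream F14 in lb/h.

476.1 lb/h

argon enters only via F5 and leaves only via the purge: 1160×0.329 = 0.142×(argon in F12), and the absorber passes all argon, so argon in F4 = argon in F12 = 2687.6 lb/h.
hydrogen in F4: m_A = 1160×0.671 + (1−0.142)·(1−0.507)·m_A, so m_A = 778.36/0.5770 = 1349 lb/h.
F12 = (1−0.507)×1349 + 2687.6 = 3352.6 lb/h.
Purge F14 = 0.142×3352.6 = 476.08 lb/h.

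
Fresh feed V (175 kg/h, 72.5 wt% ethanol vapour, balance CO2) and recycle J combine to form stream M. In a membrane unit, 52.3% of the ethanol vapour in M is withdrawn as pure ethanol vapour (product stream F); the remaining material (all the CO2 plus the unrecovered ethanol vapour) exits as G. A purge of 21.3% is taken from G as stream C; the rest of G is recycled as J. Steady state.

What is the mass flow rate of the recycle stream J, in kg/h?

254.1 kg/h

CO2 enters only via V and leaves only via the purge: 175×0.275 = 0.213×(CO2 in G), and the membrane unit passes all CO2, so CO2 in M = CO2 in G = 225.94 kg/h.
ethanol vapour in M: m_A = 175×0.725 + (1−0.213)·(1−0.523)·m_A, so m_A = 126.88/0.6246 = 203.13 kg/h.
G = (1−0.523)×203.13 + 225.94 = 322.83 kg/h.
Recycle J = (1−0.213)×322.83 = 254.07 kg/h.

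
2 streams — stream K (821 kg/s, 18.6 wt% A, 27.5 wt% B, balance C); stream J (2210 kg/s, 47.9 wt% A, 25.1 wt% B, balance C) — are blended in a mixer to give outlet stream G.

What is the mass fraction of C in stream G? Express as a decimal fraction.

0.343

Total flow out = 821 + 2210 = 3031 kg/s.
C in = 821×0.539 + 2210×0.270 = 1039.2 kg/s.
C mass fraction in G = 1039.2/3031 = 0.343.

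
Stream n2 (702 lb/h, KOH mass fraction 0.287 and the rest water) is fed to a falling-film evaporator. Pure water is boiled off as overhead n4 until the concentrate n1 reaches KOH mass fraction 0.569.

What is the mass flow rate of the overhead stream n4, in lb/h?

KOH is conserved: 702×0.287 = 201.47 lb/h all reports to the concentrate.
Concentrate = 201.47/(target fraction) = 354.08 lb/h.
Overhead = 702 − 354.08 = 347.92 lb/h.

347.9 lb/h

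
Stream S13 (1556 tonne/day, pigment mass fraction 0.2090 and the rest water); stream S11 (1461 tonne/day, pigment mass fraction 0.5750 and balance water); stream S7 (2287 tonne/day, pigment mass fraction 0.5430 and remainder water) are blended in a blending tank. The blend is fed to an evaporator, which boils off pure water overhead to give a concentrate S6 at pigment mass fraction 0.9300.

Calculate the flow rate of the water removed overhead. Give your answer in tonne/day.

2716 tonne/day

pigment entering = 1556×0.209 + 1461×0.575 + 2287×0.543 = 2407.1 tonne/day.
All pigment reports to S6, so S6 = 2407.1/0.930 = 2588.3 tonne/day.
Total feed = 5304 tonne/day; overhead = 5304 − 2588.3 = 2715.7 tonne/day.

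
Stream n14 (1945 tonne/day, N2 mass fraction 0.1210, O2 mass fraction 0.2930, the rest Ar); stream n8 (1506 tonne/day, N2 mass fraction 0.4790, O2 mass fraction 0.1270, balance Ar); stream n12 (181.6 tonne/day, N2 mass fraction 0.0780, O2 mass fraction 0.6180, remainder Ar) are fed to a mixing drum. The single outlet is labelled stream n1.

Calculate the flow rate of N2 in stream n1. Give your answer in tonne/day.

N2 out = N2 in = 1945×0.121 + 1506×0.479 + 181.6×0.078 = 970.88 tonne/day.

970.9 tonne/day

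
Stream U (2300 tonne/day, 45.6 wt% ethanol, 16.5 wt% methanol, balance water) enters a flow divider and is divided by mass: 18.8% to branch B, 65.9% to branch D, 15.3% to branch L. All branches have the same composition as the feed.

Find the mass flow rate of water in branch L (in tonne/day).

Branch L total = 0.153×2300 = 351.9 tonne/day.
water in L = 0.379×351.9 = 133.37 tonne/day.

133.4 tonne/day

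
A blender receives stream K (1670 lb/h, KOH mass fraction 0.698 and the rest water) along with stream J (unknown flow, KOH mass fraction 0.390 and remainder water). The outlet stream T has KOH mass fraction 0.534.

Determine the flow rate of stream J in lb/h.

1902 lb/h

Let J be the unknown flow. Total out = 1670 + J.
KOH balance: 1165.7 + 0.390·J = 0.534·(1670 + J)
(0.390 − 0.534)·J = 0.534×1670 − 1165.7 = -273.88
J = -273.88 / -0.144 = 1901.9 lb/h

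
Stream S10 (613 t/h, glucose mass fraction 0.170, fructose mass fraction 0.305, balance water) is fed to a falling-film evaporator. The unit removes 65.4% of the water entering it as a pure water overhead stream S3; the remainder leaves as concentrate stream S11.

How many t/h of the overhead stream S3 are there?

210.5 t/h

water entering = 613×0.525 = 321.82 t/h; overhead removed = 0.654×321.82 = 210.47 t/h.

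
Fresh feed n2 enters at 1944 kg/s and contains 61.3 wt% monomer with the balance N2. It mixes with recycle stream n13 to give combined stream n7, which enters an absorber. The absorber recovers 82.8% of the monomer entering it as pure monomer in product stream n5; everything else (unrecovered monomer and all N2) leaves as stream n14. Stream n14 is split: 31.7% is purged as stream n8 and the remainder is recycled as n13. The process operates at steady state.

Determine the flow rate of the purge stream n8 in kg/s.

N2 enters only via n2 and leaves only via the purge: 1944×0.387 = 0.317×(N2 in n14), and the absorber passes all N2, so N2 in n7 = N2 in n14 = 2373.3 kg/s.
monomer in n7: m_A = 1944×0.613 + (1−0.317)·(1−0.828)·m_A, so m_A = 1191.7/0.8825 = 1350.3 kg/s.
n14 = (1−0.828)×1350.3 + 2373.3 = 2605.5 kg/s.
Purge n8 = 0.317×2605.5 = 825.95 kg/s.

826 kg/s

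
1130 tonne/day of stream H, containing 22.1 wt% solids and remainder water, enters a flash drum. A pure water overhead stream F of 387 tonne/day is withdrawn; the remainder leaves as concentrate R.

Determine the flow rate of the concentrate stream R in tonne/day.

743 tonne/day

Concentrate = 1130 − 387 = 743 tonne/day.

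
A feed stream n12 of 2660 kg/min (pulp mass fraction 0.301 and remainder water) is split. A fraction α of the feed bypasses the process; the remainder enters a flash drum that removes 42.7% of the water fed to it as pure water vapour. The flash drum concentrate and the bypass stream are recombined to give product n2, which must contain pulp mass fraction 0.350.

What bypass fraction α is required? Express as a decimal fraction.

0.531

All 2660×0.301 = 800.66 kg/min of pulp reaches n2, so n2 = 800.66/0.350 = 2287.6 kg/min and vapour = 372.4 kg/min.
The evaporator receives (1−α)·2660 of feed at 0.699 water and removes 0.427 of that water:
0.427×0.699×(1−α)×2660 = 372.4
(1−α) = 372.4/793.94 = 0.4691;  α = 0.5309.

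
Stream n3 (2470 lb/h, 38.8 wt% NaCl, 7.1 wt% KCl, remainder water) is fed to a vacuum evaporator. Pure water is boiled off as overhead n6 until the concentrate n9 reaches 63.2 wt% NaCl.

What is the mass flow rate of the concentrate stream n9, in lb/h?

NaCl is conserved: 2470×0.388 = 958.36 lb/h all reports to the concentrate.
Concentrate = 958.36/(target fraction) = 1516.4 lb/h.

1516 lb/h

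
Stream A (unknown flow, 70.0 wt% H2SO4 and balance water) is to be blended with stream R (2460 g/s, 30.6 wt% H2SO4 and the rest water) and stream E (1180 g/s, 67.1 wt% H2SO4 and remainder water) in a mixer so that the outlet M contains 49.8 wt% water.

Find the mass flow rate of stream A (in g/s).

Let A be the unknown flow. Total out = 3640 + A.
water balance: 2095.5 + 0.300·A = 0.498·(3640 + A)
(0.300 − 0.498)·A = 0.498×3640 − 2095.5 = -282.74
A = -282.74 / -0.198 = 1428 g/s

1428 g/s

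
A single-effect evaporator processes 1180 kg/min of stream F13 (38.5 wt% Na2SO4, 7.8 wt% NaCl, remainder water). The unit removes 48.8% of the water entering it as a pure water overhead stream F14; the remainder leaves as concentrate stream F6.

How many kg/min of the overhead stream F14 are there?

309.2 kg/min

water entering = 1180×0.537 = 633.66 kg/min; overhead removed = 0.488×633.66 = 309.23 kg/min.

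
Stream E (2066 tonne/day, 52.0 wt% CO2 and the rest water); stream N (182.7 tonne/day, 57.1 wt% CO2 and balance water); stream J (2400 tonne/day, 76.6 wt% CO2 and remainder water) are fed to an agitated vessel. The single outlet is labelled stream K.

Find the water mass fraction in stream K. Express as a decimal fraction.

Total flow out = 2066 + 182.7 + 2400 = 4648.7 tonne/day.
water in = 2066×0.480 + 182.7×0.429 + 2400×0.234 = 1631.7 tonne/day.
water mass fraction in K = 1631.7/4648.7 = 0.351.

0.351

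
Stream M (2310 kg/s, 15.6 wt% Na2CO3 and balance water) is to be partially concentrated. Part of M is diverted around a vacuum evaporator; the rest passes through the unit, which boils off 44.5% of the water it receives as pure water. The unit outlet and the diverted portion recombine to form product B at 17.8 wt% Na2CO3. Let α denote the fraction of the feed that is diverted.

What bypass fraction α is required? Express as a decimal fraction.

0.671

All 2310×0.156 = 360.36 kg/s of Na2CO3 reaches B, so B = 360.36/0.178 = 2024.5 kg/s and vapour = 285.51 kg/s.
The evaporator receives (1−α)·2310 of feed at 0.844 water and removes 0.445 of that water:
0.445×0.844×(1−α)×2310 = 285.51
(1−α) = 285.51/867.59 = 0.3291;  α = 0.6709.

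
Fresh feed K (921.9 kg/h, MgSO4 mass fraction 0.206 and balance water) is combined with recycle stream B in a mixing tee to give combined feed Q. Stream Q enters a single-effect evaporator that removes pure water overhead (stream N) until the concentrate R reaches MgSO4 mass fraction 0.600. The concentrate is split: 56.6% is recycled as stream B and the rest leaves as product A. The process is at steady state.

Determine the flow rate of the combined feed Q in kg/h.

1335 kg/h

Overall MgSO4 balance (none leaves overhead): MgSO4 in fresh feed = MgSO4 in product, i.e. 921.9×0.206 = (1−0.566)·R·0.600.
R = 189.91/(0.600×0.434) = 729.31 kg/h.
Recycle B = 0.566×729.31 = 412.79 kg/h.
Combined feed Q = 921.9 + 412.79 = 1334.7 kg/h.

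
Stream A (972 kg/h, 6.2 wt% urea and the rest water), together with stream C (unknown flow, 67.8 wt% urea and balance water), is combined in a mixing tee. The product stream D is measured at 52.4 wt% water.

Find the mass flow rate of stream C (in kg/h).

1992 kg/h

Let C be the unknown flow. Total out = 972 + C.
water balance: 911.74 + 0.322·C = 0.524·(972 + C)
(0.322 − 0.524)·C = 0.524×972 − 911.74 = -402.41
C = -402.41 / -0.202 = 1992.1 kg/h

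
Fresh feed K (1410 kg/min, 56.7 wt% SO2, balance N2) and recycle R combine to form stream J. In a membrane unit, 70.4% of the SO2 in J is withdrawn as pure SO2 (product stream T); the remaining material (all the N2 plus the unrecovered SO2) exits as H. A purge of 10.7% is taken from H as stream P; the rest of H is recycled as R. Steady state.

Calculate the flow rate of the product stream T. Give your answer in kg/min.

SO2 in J: m_A = 1410×0.567 + (1−0.107)·(1−0.704)·m_A, so m_A = 799.47/0.7357 = 1086.7 kg/min.
Product T = 0.704×1086.7 = 765.05 kg/min.

765.1 kg/min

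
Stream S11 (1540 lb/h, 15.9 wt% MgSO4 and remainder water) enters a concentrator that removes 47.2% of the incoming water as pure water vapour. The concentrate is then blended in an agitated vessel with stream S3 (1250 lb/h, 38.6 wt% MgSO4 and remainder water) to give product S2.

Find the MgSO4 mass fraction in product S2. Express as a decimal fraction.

Vapour removed = 0.472×0.841×1540 = 611.31 lb/h; concentrate = 928.69 lb/h.
MgSO4 reaching the mixer = 244.86 (from concentrate) + 1250×0.386 = 727.36 lb/h.
Product flow = 928.69 + 1250 = 2178.7 lb/h; MgSO4 fraction = 0.334.

0.334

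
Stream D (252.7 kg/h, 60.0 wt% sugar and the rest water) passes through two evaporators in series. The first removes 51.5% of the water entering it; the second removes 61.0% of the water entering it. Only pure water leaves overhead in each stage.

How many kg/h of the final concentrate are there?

water in feed = 252.7×0.400 = 101.08 kg/h.
After stage 1: water left = (1−0.515)×101.08 = 49.024; stream total = 200.64 kg/h.
After stage 2: water left = (1−0.610)×49.024 = 19.119; final concentrate = 170.74 kg/h.

170.7 kg/h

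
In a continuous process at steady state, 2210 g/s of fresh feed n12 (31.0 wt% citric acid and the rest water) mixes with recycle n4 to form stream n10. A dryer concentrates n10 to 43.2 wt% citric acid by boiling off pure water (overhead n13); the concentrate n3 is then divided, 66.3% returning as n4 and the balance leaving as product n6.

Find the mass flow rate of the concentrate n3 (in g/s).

Overall citric acid balance (none leaves overhead): citric acid in fresh feed = citric acid in product, i.e. 2210×0.310 = (1−0.663)·n3·0.432.
n3 = 685.1/(0.432×0.337) = 4705.9 g/s.

4706 g/s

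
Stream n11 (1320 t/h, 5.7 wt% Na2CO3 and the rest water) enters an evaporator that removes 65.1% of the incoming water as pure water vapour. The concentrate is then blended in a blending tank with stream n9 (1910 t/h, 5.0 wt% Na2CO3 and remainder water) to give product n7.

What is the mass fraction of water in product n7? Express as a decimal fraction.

0.929

Vapour removed = 0.651×0.943×1320 = 810.34 t/h; concentrate = 509.66 t/h.
water reaching the mixer = 434.42 (from concentrate) + 1910×0.950 = 2248.9 t/h.
Product flow = 509.66 + 1910 = 2419.7 t/h; water fraction = 0.929.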